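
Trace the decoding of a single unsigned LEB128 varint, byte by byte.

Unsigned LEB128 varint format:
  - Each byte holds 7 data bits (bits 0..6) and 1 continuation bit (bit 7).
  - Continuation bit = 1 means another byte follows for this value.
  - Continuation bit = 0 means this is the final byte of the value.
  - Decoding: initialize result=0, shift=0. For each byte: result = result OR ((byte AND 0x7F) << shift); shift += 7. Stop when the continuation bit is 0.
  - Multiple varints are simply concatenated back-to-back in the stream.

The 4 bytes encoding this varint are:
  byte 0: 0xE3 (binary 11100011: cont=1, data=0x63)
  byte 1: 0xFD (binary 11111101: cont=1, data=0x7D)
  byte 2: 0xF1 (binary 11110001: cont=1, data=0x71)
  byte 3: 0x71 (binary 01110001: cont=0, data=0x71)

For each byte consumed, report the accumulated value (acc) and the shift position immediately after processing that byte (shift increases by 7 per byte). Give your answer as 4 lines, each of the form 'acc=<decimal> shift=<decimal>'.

Answer: acc=99 shift=7
acc=16099 shift=14
acc=1867491 shift=21
acc=238845667 shift=28

Derivation:
byte 0=0xE3: payload=0x63=99, contrib = 99<<0 = 99; acc -> 99, shift -> 7
byte 1=0xFD: payload=0x7D=125, contrib = 125<<7 = 16000; acc -> 16099, shift -> 14
byte 2=0xF1: payload=0x71=113, contrib = 113<<14 = 1851392; acc -> 1867491, shift -> 21
byte 3=0x71: payload=0x71=113, contrib = 113<<21 = 236978176; acc -> 238845667, shift -> 28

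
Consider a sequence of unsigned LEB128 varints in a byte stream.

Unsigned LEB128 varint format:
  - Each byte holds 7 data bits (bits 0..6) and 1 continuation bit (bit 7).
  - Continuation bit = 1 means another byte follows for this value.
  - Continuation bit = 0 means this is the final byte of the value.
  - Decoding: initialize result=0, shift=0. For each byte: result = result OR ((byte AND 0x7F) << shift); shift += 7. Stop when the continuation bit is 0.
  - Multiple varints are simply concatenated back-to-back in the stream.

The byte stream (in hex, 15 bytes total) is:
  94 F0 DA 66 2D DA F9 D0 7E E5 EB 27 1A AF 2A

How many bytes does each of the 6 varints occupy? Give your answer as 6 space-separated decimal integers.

  byte[0]=0x94 cont=1 payload=0x14=20: acc |= 20<<0 -> acc=20 shift=7
  byte[1]=0xF0 cont=1 payload=0x70=112: acc |= 112<<7 -> acc=14356 shift=14
  byte[2]=0xDA cont=1 payload=0x5A=90: acc |= 90<<14 -> acc=1488916 shift=21
  byte[3]=0x66 cont=0 payload=0x66=102: acc |= 102<<21 -> acc=215398420 shift=28 [end]
Varint 1: bytes[0:4] = 94 F0 DA 66 -> value 215398420 (4 byte(s))
  byte[4]=0x2D cont=0 payload=0x2D=45: acc |= 45<<0 -> acc=45 shift=7 [end]
Varint 2: bytes[4:5] = 2D -> value 45 (1 byte(s))
  byte[5]=0xDA cont=1 payload=0x5A=90: acc |= 90<<0 -> acc=90 shift=7
  byte[6]=0xF9 cont=1 payload=0x79=121: acc |= 121<<7 -> acc=15578 shift=14
  byte[7]=0xD0 cont=1 payload=0x50=80: acc |= 80<<14 -> acc=1326298 shift=21
  byte[8]=0x7E cont=0 payload=0x7E=126: acc |= 126<<21 -> acc=265567450 shift=28 [end]
Varint 3: bytes[5:9] = DA F9 D0 7E -> value 265567450 (4 byte(s))
  byte[9]=0xE5 cont=1 payload=0x65=101: acc |= 101<<0 -> acc=101 shift=7
  byte[10]=0xEB cont=1 payload=0x6B=107: acc |= 107<<7 -> acc=13797 shift=14
  byte[11]=0x27 cont=0 payload=0x27=39: acc |= 39<<14 -> acc=652773 shift=21 [end]
Varint 4: bytes[9:12] = E5 EB 27 -> value 652773 (3 byte(s))
  byte[12]=0x1A cont=0 payload=0x1A=26: acc |= 26<<0 -> acc=26 shift=7 [end]
Varint 5: bytes[12:13] = 1A -> value 26 (1 byte(s))
  byte[13]=0xAF cont=1 payload=0x2F=47: acc |= 47<<0 -> acc=47 shift=7
  byte[14]=0x2A cont=0 payload=0x2A=42: acc |= 42<<7 -> acc=5423 shift=14 [end]
Varint 6: bytes[13:15] = AF 2A -> value 5423 (2 byte(s))

Answer: 4 1 4 3 1 2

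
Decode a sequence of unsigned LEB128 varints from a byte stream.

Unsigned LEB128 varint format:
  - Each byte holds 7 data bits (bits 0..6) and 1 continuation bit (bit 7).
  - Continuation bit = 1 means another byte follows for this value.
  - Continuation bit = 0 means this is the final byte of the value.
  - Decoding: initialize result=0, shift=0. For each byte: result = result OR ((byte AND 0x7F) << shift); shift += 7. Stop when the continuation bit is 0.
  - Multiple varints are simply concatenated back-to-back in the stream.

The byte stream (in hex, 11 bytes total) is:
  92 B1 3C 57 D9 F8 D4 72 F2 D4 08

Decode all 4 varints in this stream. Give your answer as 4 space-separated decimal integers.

Answer: 989330 87 240467033 141938

Derivation:
  byte[0]=0x92 cont=1 payload=0x12=18: acc |= 18<<0 -> acc=18 shift=7
  byte[1]=0xB1 cont=1 payload=0x31=49: acc |= 49<<7 -> acc=6290 shift=14
  byte[2]=0x3C cont=0 payload=0x3C=60: acc |= 60<<14 -> acc=989330 shift=21 [end]
Varint 1: bytes[0:3] = 92 B1 3C -> value 989330 (3 byte(s))
  byte[3]=0x57 cont=0 payload=0x57=87: acc |= 87<<0 -> acc=87 shift=7 [end]
Varint 2: bytes[3:4] = 57 -> value 87 (1 byte(s))
  byte[4]=0xD9 cont=1 payload=0x59=89: acc |= 89<<0 -> acc=89 shift=7
  byte[5]=0xF8 cont=1 payload=0x78=120: acc |= 120<<7 -> acc=15449 shift=14
  byte[6]=0xD4 cont=1 payload=0x54=84: acc |= 84<<14 -> acc=1391705 shift=21
  byte[7]=0x72 cont=0 payload=0x72=114: acc |= 114<<21 -> acc=240467033 shift=28 [end]
Varint 3: bytes[4:8] = D9 F8 D4 72 -> value 240467033 (4 byte(s))
  byte[8]=0xF2 cont=1 payload=0x72=114: acc |= 114<<0 -> acc=114 shift=7
  byte[9]=0xD4 cont=1 payload=0x54=84: acc |= 84<<7 -> acc=10866 shift=14
  byte[10]=0x08 cont=0 payload=0x08=8: acc |= 8<<14 -> acc=141938 shift=21 [end]
Varint 4: bytes[8:11] = F2 D4 08 -> value 141938 (3 byte(s))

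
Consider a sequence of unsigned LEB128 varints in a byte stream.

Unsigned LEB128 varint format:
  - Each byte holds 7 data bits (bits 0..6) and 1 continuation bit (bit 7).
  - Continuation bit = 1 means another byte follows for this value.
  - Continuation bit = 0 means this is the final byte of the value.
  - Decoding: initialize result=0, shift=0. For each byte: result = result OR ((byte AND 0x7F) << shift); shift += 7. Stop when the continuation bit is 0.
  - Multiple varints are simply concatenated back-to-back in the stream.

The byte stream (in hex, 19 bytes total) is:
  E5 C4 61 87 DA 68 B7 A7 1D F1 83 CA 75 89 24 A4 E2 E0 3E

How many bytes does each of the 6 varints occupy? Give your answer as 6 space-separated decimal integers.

  byte[0]=0xE5 cont=1 payload=0x65=101: acc |= 101<<0 -> acc=101 shift=7
  byte[1]=0xC4 cont=1 payload=0x44=68: acc |= 68<<7 -> acc=8805 shift=14
  byte[2]=0x61 cont=0 payload=0x61=97: acc |= 97<<14 -> acc=1598053 shift=21 [end]
Varint 1: bytes[0:3] = E5 C4 61 -> value 1598053 (3 byte(s))
  byte[3]=0x87 cont=1 payload=0x07=7: acc |= 7<<0 -> acc=7 shift=7
  byte[4]=0xDA cont=1 payload=0x5A=90: acc |= 90<<7 -> acc=11527 shift=14
  byte[5]=0x68 cont=0 payload=0x68=104: acc |= 104<<14 -> acc=1715463 shift=21 [end]
Varint 2: bytes[3:6] = 87 DA 68 -> value 1715463 (3 byte(s))
  byte[6]=0xB7 cont=1 payload=0x37=55: acc |= 55<<0 -> acc=55 shift=7
  byte[7]=0xA7 cont=1 payload=0x27=39: acc |= 39<<7 -> acc=5047 shift=14
  byte[8]=0x1D cont=0 payload=0x1D=29: acc |= 29<<14 -> acc=480183 shift=21 [end]
Varint 3: bytes[6:9] = B7 A7 1D -> value 480183 (3 byte(s))
  byte[9]=0xF1 cont=1 payload=0x71=113: acc |= 113<<0 -> acc=113 shift=7
  byte[10]=0x83 cont=1 payload=0x03=3: acc |= 3<<7 -> acc=497 shift=14
  byte[11]=0xCA cont=1 payload=0x4A=74: acc |= 74<<14 -> acc=1212913 shift=21
  byte[12]=0x75 cont=0 payload=0x75=117: acc |= 117<<21 -> acc=246579697 shift=28 [end]
Varint 4: bytes[9:13] = F1 83 CA 75 -> value 246579697 (4 byte(s))
  byte[13]=0x89 cont=1 payload=0x09=9: acc |= 9<<0 -> acc=9 shift=7
  byte[14]=0x24 cont=0 payload=0x24=36: acc |= 36<<7 -> acc=4617 shift=14 [end]
Varint 5: bytes[13:15] = 89 24 -> value 4617 (2 byte(s))
  byte[15]=0xA4 cont=1 payload=0x24=36: acc |= 36<<0 -> acc=36 shift=7
  byte[16]=0xE2 cont=1 payload=0x62=98: acc |= 98<<7 -> acc=12580 shift=14
  byte[17]=0xE0 cont=1 payload=0x60=96: acc |= 96<<14 -> acc=1585444 shift=21
  byte[18]=0x3E cont=0 payload=0x3E=62: acc |= 62<<21 -> acc=131608868 shift=28 [end]
Varint 6: bytes[15:19] = A4 E2 E0 3E -> value 131608868 (4 byte(s))

Answer: 3 3 3 4 2 4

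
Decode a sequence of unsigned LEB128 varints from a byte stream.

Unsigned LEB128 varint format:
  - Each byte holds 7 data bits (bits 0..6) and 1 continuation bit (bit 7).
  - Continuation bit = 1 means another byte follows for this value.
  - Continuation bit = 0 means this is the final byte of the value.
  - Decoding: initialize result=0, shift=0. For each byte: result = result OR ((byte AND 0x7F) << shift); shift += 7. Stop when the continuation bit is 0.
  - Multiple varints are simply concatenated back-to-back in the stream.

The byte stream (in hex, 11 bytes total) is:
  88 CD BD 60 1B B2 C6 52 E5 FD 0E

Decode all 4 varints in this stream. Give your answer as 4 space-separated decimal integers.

Answer: 202335880 27 1352498 245477

Derivation:
  byte[0]=0x88 cont=1 payload=0x08=8: acc |= 8<<0 -> acc=8 shift=7
  byte[1]=0xCD cont=1 payload=0x4D=77: acc |= 77<<7 -> acc=9864 shift=14
  byte[2]=0xBD cont=1 payload=0x3D=61: acc |= 61<<14 -> acc=1009288 shift=21
  byte[3]=0x60 cont=0 payload=0x60=96: acc |= 96<<21 -> acc=202335880 shift=28 [end]
Varint 1: bytes[0:4] = 88 CD BD 60 -> value 202335880 (4 byte(s))
  byte[4]=0x1B cont=0 payload=0x1B=27: acc |= 27<<0 -> acc=27 shift=7 [end]
Varint 2: bytes[4:5] = 1B -> value 27 (1 byte(s))
  byte[5]=0xB2 cont=1 payload=0x32=50: acc |= 50<<0 -> acc=50 shift=7
  byte[6]=0xC6 cont=1 payload=0x46=70: acc |= 70<<7 -> acc=9010 shift=14
  byte[7]=0x52 cont=0 payload=0x52=82: acc |= 82<<14 -> acc=1352498 shift=21 [end]
Varint 3: bytes[5:8] = B2 C6 52 -> value 1352498 (3 byte(s))
  byte[8]=0xE5 cont=1 payload=0x65=101: acc |= 101<<0 -> acc=101 shift=7
  byte[9]=0xFD cont=1 payload=0x7D=125: acc |= 125<<7 -> acc=16101 shift=14
  byte[10]=0x0E cont=0 payload=0x0E=14: acc |= 14<<14 -> acc=245477 shift=21 [end]
Varint 4: bytes[8:11] = E5 FD 0E -> value 245477 (3 byte(s))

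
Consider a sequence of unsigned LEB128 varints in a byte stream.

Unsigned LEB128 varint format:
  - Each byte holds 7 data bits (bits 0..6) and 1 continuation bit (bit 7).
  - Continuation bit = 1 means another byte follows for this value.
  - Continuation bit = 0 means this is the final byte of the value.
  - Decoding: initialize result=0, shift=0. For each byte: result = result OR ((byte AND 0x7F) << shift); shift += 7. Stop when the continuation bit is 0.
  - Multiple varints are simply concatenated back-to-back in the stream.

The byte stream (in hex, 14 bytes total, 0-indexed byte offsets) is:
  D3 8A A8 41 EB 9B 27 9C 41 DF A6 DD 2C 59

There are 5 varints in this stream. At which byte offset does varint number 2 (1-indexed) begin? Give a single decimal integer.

Answer: 4

Derivation:
  byte[0]=0xD3 cont=1 payload=0x53=83: acc |= 83<<0 -> acc=83 shift=7
  byte[1]=0x8A cont=1 payload=0x0A=10: acc |= 10<<7 -> acc=1363 shift=14
  byte[2]=0xA8 cont=1 payload=0x28=40: acc |= 40<<14 -> acc=656723 shift=21
  byte[3]=0x41 cont=0 payload=0x41=65: acc |= 65<<21 -> acc=136971603 shift=28 [end]
Varint 1: bytes[0:4] = D3 8A A8 41 -> value 136971603 (4 byte(s))
  byte[4]=0xEB cont=1 payload=0x6B=107: acc |= 107<<0 -> acc=107 shift=7
  byte[5]=0x9B cont=1 payload=0x1B=27: acc |= 27<<7 -> acc=3563 shift=14
  byte[6]=0x27 cont=0 payload=0x27=39: acc |= 39<<14 -> acc=642539 shift=21 [end]
Varint 2: bytes[4:7] = EB 9B 27 -> value 642539 (3 byte(s))
  byte[7]=0x9C cont=1 payload=0x1C=28: acc |= 28<<0 -> acc=28 shift=7
  byte[8]=0x41 cont=0 payload=0x41=65: acc |= 65<<7 -> acc=8348 shift=14 [end]
Varint 3: bytes[7:9] = 9C 41 -> value 8348 (2 byte(s))
  byte[9]=0xDF cont=1 payload=0x5F=95: acc |= 95<<0 -> acc=95 shift=7
  byte[10]=0xA6 cont=1 payload=0x26=38: acc |= 38<<7 -> acc=4959 shift=14
  byte[11]=0xDD cont=1 payload=0x5D=93: acc |= 93<<14 -> acc=1528671 shift=21
  byte[12]=0x2C cont=0 payload=0x2C=44: acc |= 44<<21 -> acc=93803359 shift=28 [end]
Varint 4: bytes[9:13] = DF A6 DD 2C -> value 93803359 (4 byte(s))
  byte[13]=0x59 cont=0 payload=0x59=89: acc |= 89<<0 -> acc=89 shift=7 [end]
Varint 5: bytes[13:14] = 59 -> value 89 (1 byte(s))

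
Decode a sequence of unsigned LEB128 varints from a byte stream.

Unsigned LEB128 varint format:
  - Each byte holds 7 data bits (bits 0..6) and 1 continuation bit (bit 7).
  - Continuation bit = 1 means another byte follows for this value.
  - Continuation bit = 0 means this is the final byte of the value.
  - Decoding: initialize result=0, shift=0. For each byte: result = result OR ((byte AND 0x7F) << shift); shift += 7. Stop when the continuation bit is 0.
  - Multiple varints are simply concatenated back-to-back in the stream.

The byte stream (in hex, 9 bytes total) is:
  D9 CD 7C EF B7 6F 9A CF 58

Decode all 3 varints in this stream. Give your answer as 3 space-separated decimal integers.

  byte[0]=0xD9 cont=1 payload=0x59=89: acc |= 89<<0 -> acc=89 shift=7
  byte[1]=0xCD cont=1 payload=0x4D=77: acc |= 77<<7 -> acc=9945 shift=14
  byte[2]=0x7C cont=0 payload=0x7C=124: acc |= 124<<14 -> acc=2041561 shift=21 [end]
Varint 1: bytes[0:3] = D9 CD 7C -> value 2041561 (3 byte(s))
  byte[3]=0xEF cont=1 payload=0x6F=111: acc |= 111<<0 -> acc=111 shift=7
  byte[4]=0xB7 cont=1 payload=0x37=55: acc |= 55<<7 -> acc=7151 shift=14
  byte[5]=0x6F cont=0 payload=0x6F=111: acc |= 111<<14 -> acc=1825775 shift=21 [end]
Varint 2: bytes[3:6] = EF B7 6F -> value 1825775 (3 byte(s))
  byte[6]=0x9A cont=1 payload=0x1A=26: acc |= 26<<0 -> acc=26 shift=7
  byte[7]=0xCF cont=1 payload=0x4F=79: acc |= 79<<7 -> acc=10138 shift=14
  byte[8]=0x58 cont=0 payload=0x58=88: acc |= 88<<14 -> acc=1451930 shift=21 [end]
Varint 3: bytes[6:9] = 9A CF 58 -> value 1451930 (3 byte(s))

Answer: 2041561 1825775 1451930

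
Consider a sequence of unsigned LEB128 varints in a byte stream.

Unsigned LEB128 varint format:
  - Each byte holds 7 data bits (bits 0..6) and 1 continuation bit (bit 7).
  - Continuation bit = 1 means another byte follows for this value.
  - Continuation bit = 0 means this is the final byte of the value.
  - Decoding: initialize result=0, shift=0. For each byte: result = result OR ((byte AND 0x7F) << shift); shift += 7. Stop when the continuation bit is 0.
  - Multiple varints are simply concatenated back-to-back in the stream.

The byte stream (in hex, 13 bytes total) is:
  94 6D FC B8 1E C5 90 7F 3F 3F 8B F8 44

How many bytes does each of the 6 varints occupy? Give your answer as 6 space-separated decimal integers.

Answer: 2 3 3 1 1 3

Derivation:
  byte[0]=0x94 cont=1 payload=0x14=20: acc |= 20<<0 -> acc=20 shift=7
  byte[1]=0x6D cont=0 payload=0x6D=109: acc |= 109<<7 -> acc=13972 shift=14 [end]
Varint 1: bytes[0:2] = 94 6D -> value 13972 (2 byte(s))
  byte[2]=0xFC cont=1 payload=0x7C=124: acc |= 124<<0 -> acc=124 shift=7
  byte[3]=0xB8 cont=1 payload=0x38=56: acc |= 56<<7 -> acc=7292 shift=14
  byte[4]=0x1E cont=0 payload=0x1E=30: acc |= 30<<14 -> acc=498812 shift=21 [end]
Varint 2: bytes[2:5] = FC B8 1E -> value 498812 (3 byte(s))
  byte[5]=0xC5 cont=1 payload=0x45=69: acc |= 69<<0 -> acc=69 shift=7
  byte[6]=0x90 cont=1 payload=0x10=16: acc |= 16<<7 -> acc=2117 shift=14
  byte[7]=0x7F cont=0 payload=0x7F=127: acc |= 127<<14 -> acc=2082885 shift=21 [end]
Varint 3: bytes[5:8] = C5 90 7F -> value 2082885 (3 byte(s))
  byte[8]=0x3F cont=0 payload=0x3F=63: acc |= 63<<0 -> acc=63 shift=7 [end]
Varint 4: bytes[8:9] = 3F -> value 63 (1 byte(s))
  byte[9]=0x3F cont=0 payload=0x3F=63: acc |= 63<<0 -> acc=63 shift=7 [end]
Varint 5: bytes[9:10] = 3F -> value 63 (1 byte(s))
  byte[10]=0x8B cont=1 payload=0x0B=11: acc |= 11<<0 -> acc=11 shift=7
  byte[11]=0xF8 cont=1 payload=0x78=120: acc |= 120<<7 -> acc=15371 shift=14
  byte[12]=0x44 cont=0 payload=0x44=68: acc |= 68<<14 -> acc=1129483 shift=21 [end]
Varint 6: bytes[10:13] = 8B F8 44 -> value 1129483 (3 byte(s))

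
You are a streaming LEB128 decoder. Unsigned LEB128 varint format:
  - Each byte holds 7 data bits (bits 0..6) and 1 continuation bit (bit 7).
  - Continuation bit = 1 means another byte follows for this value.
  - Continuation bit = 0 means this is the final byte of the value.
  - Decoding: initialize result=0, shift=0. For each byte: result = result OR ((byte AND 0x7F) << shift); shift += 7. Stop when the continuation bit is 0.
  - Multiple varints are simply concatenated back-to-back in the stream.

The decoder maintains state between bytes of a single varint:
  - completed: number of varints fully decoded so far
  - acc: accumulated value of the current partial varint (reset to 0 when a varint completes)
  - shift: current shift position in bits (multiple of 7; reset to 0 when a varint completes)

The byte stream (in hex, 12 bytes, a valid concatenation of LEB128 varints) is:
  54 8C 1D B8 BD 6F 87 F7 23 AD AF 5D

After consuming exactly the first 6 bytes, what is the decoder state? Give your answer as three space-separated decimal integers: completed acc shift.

Answer: 3 0 0

Derivation:
byte[0]=0x54 cont=0 payload=0x54: varint #1 complete (value=84); reset -> completed=1 acc=0 shift=0
byte[1]=0x8C cont=1 payload=0x0C: acc |= 12<<0 -> completed=1 acc=12 shift=7
byte[2]=0x1D cont=0 payload=0x1D: varint #2 complete (value=3724); reset -> completed=2 acc=0 shift=0
byte[3]=0xB8 cont=1 payload=0x38: acc |= 56<<0 -> completed=2 acc=56 shift=7
byte[4]=0xBD cont=1 payload=0x3D: acc |= 61<<7 -> completed=2 acc=7864 shift=14
byte[5]=0x6F cont=0 payload=0x6F: varint #3 complete (value=1826488); reset -> completed=3 acc=0 shift=0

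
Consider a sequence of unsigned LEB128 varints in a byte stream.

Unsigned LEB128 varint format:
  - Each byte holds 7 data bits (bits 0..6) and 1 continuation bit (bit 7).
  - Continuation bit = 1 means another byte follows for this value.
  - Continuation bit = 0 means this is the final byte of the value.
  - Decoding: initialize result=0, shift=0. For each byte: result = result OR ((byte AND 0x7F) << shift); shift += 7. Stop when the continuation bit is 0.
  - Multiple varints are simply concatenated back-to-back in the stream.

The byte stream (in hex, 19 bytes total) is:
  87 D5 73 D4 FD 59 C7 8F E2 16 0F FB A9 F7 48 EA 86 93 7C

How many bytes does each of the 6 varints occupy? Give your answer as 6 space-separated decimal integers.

  byte[0]=0x87 cont=1 payload=0x07=7: acc |= 7<<0 -> acc=7 shift=7
  byte[1]=0xD5 cont=1 payload=0x55=85: acc |= 85<<7 -> acc=10887 shift=14
  byte[2]=0x73 cont=0 payload=0x73=115: acc |= 115<<14 -> acc=1895047 shift=21 [end]
Varint 1: bytes[0:3] = 87 D5 73 -> value 1895047 (3 byte(s))
  byte[3]=0xD4 cont=1 payload=0x54=84: acc |= 84<<0 -> acc=84 shift=7
  byte[4]=0xFD cont=1 payload=0x7D=125: acc |= 125<<7 -> acc=16084 shift=14
  byte[5]=0x59 cont=0 payload=0x59=89: acc |= 89<<14 -> acc=1474260 shift=21 [end]
Varint 2: bytes[3:6] = D4 FD 59 -> value 1474260 (3 byte(s))
  byte[6]=0xC7 cont=1 payload=0x47=71: acc |= 71<<0 -> acc=71 shift=7
  byte[7]=0x8F cont=1 payload=0x0F=15: acc |= 15<<7 -> acc=1991 shift=14
  byte[8]=0xE2 cont=1 payload=0x62=98: acc |= 98<<14 -> acc=1607623 shift=21
  byte[9]=0x16 cont=0 payload=0x16=22: acc |= 22<<21 -> acc=47744967 shift=28 [end]
Varint 3: bytes[6:10] = C7 8F E2 16 -> value 47744967 (4 byte(s))
  byte[10]=0x0F cont=0 payload=0x0F=15: acc |= 15<<0 -> acc=15 shift=7 [end]
Varint 4: bytes[10:11] = 0F -> value 15 (1 byte(s))
  byte[11]=0xFB cont=1 payload=0x7B=123: acc |= 123<<0 -> acc=123 shift=7
  byte[12]=0xA9 cont=1 payload=0x29=41: acc |= 41<<7 -> acc=5371 shift=14
  byte[13]=0xF7 cont=1 payload=0x77=119: acc |= 119<<14 -> acc=1955067 shift=21
  byte[14]=0x48 cont=0 payload=0x48=72: acc |= 72<<21 -> acc=152950011 shift=28 [end]
Varint 5: bytes[11:15] = FB A9 F7 48 -> value 152950011 (4 byte(s))
  byte[15]=0xEA cont=1 payload=0x6A=106: acc |= 106<<0 -> acc=106 shift=7
  byte[16]=0x86 cont=1 payload=0x06=6: acc |= 6<<7 -> acc=874 shift=14
  byte[17]=0x93 cont=1 payload=0x13=19: acc |= 19<<14 -> acc=312170 shift=21
  byte[18]=0x7C cont=0 payload=0x7C=124: acc |= 124<<21 -> acc=260359018 shift=28 [end]
Varint 6: bytes[15:19] = EA 86 93 7C -> value 260359018 (4 byte(s))

Answer: 3 3 4 1 4 4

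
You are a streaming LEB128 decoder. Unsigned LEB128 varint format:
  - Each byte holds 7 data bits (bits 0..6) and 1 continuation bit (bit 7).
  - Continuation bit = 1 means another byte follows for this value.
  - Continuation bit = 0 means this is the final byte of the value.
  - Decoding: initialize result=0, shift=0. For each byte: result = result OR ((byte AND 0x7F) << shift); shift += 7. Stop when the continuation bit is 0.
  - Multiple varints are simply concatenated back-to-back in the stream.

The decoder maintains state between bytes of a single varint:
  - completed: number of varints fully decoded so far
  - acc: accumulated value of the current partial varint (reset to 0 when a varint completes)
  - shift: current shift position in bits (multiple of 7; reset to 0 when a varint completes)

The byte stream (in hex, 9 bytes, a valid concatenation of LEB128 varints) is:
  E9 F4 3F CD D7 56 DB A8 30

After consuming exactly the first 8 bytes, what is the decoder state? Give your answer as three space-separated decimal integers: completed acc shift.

byte[0]=0xE9 cont=1 payload=0x69: acc |= 105<<0 -> completed=0 acc=105 shift=7
byte[1]=0xF4 cont=1 payload=0x74: acc |= 116<<7 -> completed=0 acc=14953 shift=14
byte[2]=0x3F cont=0 payload=0x3F: varint #1 complete (value=1047145); reset -> completed=1 acc=0 shift=0
byte[3]=0xCD cont=1 payload=0x4D: acc |= 77<<0 -> completed=1 acc=77 shift=7
byte[4]=0xD7 cont=1 payload=0x57: acc |= 87<<7 -> completed=1 acc=11213 shift=14
byte[5]=0x56 cont=0 payload=0x56: varint #2 complete (value=1420237); reset -> completed=2 acc=0 shift=0
byte[6]=0xDB cont=1 payload=0x5B: acc |= 91<<0 -> completed=2 acc=91 shift=7
byte[7]=0xA8 cont=1 payload=0x28: acc |= 40<<7 -> completed=2 acc=5211 shift=14

Answer: 2 5211 14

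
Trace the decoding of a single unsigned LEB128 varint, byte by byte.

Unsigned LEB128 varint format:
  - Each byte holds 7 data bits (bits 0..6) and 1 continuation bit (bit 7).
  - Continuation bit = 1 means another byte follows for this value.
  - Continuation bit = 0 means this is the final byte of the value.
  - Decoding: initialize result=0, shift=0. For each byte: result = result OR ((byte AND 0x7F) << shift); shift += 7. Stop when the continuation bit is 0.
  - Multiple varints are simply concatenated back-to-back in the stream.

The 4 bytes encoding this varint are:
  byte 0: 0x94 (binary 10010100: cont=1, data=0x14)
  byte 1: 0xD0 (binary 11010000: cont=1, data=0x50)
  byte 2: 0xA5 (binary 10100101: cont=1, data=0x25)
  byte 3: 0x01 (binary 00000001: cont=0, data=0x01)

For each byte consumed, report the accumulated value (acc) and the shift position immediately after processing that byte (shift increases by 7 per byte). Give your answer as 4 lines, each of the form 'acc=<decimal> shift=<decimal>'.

Answer: acc=20 shift=7
acc=10260 shift=14
acc=616468 shift=21
acc=2713620 shift=28

Derivation:
byte 0=0x94: payload=0x14=20, contrib = 20<<0 = 20; acc -> 20, shift -> 7
byte 1=0xD0: payload=0x50=80, contrib = 80<<7 = 10240; acc -> 10260, shift -> 14
byte 2=0xA5: payload=0x25=37, contrib = 37<<14 = 606208; acc -> 616468, shift -> 21
byte 3=0x01: payload=0x01=1, contrib = 1<<21 = 2097152; acc -> 2713620, shift -> 28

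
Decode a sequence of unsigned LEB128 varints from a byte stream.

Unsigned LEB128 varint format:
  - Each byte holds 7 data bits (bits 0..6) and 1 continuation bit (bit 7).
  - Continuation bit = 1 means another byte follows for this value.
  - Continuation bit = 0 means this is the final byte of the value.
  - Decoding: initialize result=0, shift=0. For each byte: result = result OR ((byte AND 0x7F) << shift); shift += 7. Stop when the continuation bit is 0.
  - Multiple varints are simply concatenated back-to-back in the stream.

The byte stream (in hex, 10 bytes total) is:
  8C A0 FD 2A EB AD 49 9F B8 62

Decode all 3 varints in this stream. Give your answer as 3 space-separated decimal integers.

Answer: 90132492 1201899 1612831

Derivation:
  byte[0]=0x8C cont=1 payload=0x0C=12: acc |= 12<<0 -> acc=12 shift=7
  byte[1]=0xA0 cont=1 payload=0x20=32: acc |= 32<<7 -> acc=4108 shift=14
  byte[2]=0xFD cont=1 payload=0x7D=125: acc |= 125<<14 -> acc=2052108 shift=21
  byte[3]=0x2A cont=0 payload=0x2A=42: acc |= 42<<21 -> acc=90132492 shift=28 [end]
Varint 1: bytes[0:4] = 8C A0 FD 2A -> value 90132492 (4 byte(s))
  byte[4]=0xEB cont=1 payload=0x6B=107: acc |= 107<<0 -> acc=107 shift=7
  byte[5]=0xAD cont=1 payload=0x2D=45: acc |= 45<<7 -> acc=5867 shift=14
  byte[6]=0x49 cont=0 payload=0x49=73: acc |= 73<<14 -> acc=1201899 shift=21 [end]
Varint 2: bytes[4:7] = EB AD 49 -> value 1201899 (3 byte(s))
  byte[7]=0x9F cont=1 payload=0x1F=31: acc |= 31<<0 -> acc=31 shift=7
  byte[8]=0xB8 cont=1 payload=0x38=56: acc |= 56<<7 -> acc=7199 shift=14
  byte[9]=0x62 cont=0 payload=0x62=98: acc |= 98<<14 -> acc=1612831 shift=21 [end]
Varint 3: bytes[7:10] = 9F B8 62 -> value 1612831 (3 byte(s))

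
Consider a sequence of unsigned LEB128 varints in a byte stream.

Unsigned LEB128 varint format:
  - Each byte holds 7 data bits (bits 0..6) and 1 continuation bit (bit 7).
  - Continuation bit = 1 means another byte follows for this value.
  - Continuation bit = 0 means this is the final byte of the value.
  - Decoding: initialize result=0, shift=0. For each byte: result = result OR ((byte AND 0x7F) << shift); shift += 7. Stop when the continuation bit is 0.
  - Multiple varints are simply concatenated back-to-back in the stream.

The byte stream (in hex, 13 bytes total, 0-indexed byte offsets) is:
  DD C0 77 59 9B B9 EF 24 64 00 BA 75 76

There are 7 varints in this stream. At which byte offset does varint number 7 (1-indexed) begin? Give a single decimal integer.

  byte[0]=0xDD cont=1 payload=0x5D=93: acc |= 93<<0 -> acc=93 shift=7
  byte[1]=0xC0 cont=1 payload=0x40=64: acc |= 64<<7 -> acc=8285 shift=14
  byte[2]=0x77 cont=0 payload=0x77=119: acc |= 119<<14 -> acc=1957981 shift=21 [end]
Varint 1: bytes[0:3] = DD C0 77 -> value 1957981 (3 byte(s))
  byte[3]=0x59 cont=0 payload=0x59=89: acc |= 89<<0 -> acc=89 shift=7 [end]
Varint 2: bytes[3:4] = 59 -> value 89 (1 byte(s))
  byte[4]=0x9B cont=1 payload=0x1B=27: acc |= 27<<0 -> acc=27 shift=7
  byte[5]=0xB9 cont=1 payload=0x39=57: acc |= 57<<7 -> acc=7323 shift=14
  byte[6]=0xEF cont=1 payload=0x6F=111: acc |= 111<<14 -> acc=1825947 shift=21
  byte[7]=0x24 cont=0 payload=0x24=36: acc |= 36<<21 -> acc=77323419 shift=28 [end]
Varint 3: bytes[4:8] = 9B B9 EF 24 -> value 77323419 (4 byte(s))
  byte[8]=0x64 cont=0 payload=0x64=100: acc |= 100<<0 -> acc=100 shift=7 [end]
Varint 4: bytes[8:9] = 64 -> value 100 (1 byte(s))
  byte[9]=0x00 cont=0 payload=0x00=0: acc |= 0<<0 -> acc=0 shift=7 [end]
Varint 5: bytes[9:10] = 00 -> value 0 (1 byte(s))
  byte[10]=0xBA cont=1 payload=0x3A=58: acc |= 58<<0 -> acc=58 shift=7
  byte[11]=0x75 cont=0 payload=0x75=117: acc |= 117<<7 -> acc=15034 shift=14 [end]
Varint 6: bytes[10:12] = BA 75 -> value 15034 (2 byte(s))
  byte[12]=0x76 cont=0 payload=0x76=118: acc |= 118<<0 -> acc=118 shift=7 [end]
Varint 7: bytes[12:13] = 76 -> value 118 (1 byte(s))

Answer: 12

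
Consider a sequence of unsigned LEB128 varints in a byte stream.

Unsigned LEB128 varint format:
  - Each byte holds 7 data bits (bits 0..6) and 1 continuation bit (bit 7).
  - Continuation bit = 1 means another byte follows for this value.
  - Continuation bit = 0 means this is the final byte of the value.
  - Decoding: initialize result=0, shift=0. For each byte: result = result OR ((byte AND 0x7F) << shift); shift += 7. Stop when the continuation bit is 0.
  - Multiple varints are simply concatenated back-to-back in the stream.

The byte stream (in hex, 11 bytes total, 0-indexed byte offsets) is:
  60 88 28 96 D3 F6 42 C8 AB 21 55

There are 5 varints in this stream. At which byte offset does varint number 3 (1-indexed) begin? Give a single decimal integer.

  byte[0]=0x60 cont=0 payload=0x60=96: acc |= 96<<0 -> acc=96 shift=7 [end]
Varint 1: bytes[0:1] = 60 -> value 96 (1 byte(s))
  byte[1]=0x88 cont=1 payload=0x08=8: acc |= 8<<0 -> acc=8 shift=7
  byte[2]=0x28 cont=0 payload=0x28=40: acc |= 40<<7 -> acc=5128 shift=14 [end]
Varint 2: bytes[1:3] = 88 28 -> value 5128 (2 byte(s))
  byte[3]=0x96 cont=1 payload=0x16=22: acc |= 22<<0 -> acc=22 shift=7
  byte[4]=0xD3 cont=1 payload=0x53=83: acc |= 83<<7 -> acc=10646 shift=14
  byte[5]=0xF6 cont=1 payload=0x76=118: acc |= 118<<14 -> acc=1943958 shift=21
  byte[6]=0x42 cont=0 payload=0x42=66: acc |= 66<<21 -> acc=140355990 shift=28 [end]
Varint 3: bytes[3:7] = 96 D3 F6 42 -> value 140355990 (4 byte(s))
  byte[7]=0xC8 cont=1 payload=0x48=72: acc |= 72<<0 -> acc=72 shift=7
  byte[8]=0xAB cont=1 payload=0x2B=43: acc |= 43<<7 -> acc=5576 shift=14
  byte[9]=0x21 cont=0 payload=0x21=33: acc |= 33<<14 -> acc=546248 shift=21 [end]
Varint 4: bytes[7:10] = C8 AB 21 -> value 546248 (3 byte(s))
  byte[10]=0x55 cont=0 payload=0x55=85: acc |= 85<<0 -> acc=85 shift=7 [end]
Varint 5: bytes[10:11] = 55 -> value 85 (1 byte(s))

Answer: 3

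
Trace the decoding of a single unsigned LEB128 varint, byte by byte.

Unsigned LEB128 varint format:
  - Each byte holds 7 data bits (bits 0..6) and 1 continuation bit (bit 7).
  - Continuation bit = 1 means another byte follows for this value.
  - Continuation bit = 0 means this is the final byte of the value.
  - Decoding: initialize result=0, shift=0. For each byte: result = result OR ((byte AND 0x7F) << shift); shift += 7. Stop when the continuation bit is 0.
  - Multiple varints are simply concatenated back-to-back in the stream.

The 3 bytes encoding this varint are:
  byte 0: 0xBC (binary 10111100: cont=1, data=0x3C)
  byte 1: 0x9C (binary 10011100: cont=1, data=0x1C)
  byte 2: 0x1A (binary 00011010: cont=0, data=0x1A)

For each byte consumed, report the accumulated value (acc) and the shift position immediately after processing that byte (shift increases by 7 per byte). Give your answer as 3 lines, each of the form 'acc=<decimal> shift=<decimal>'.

byte 0=0xBC: payload=0x3C=60, contrib = 60<<0 = 60; acc -> 60, shift -> 7
byte 1=0x9C: payload=0x1C=28, contrib = 28<<7 = 3584; acc -> 3644, shift -> 14
byte 2=0x1A: payload=0x1A=26, contrib = 26<<14 = 425984; acc -> 429628, shift -> 21

Answer: acc=60 shift=7
acc=3644 shift=14
acc=429628 shift=21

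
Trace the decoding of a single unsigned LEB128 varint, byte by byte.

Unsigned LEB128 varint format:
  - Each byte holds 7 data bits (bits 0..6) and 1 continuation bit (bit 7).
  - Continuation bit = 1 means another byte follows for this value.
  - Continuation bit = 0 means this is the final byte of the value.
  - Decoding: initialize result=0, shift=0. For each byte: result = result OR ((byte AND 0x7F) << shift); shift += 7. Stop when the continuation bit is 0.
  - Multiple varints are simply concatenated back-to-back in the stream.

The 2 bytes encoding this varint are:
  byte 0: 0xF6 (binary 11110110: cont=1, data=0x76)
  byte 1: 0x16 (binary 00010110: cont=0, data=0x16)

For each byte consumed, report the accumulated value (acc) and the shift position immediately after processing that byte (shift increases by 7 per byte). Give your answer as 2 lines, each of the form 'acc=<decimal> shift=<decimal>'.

Answer: acc=118 shift=7
acc=2934 shift=14

Derivation:
byte 0=0xF6: payload=0x76=118, contrib = 118<<0 = 118; acc -> 118, shift -> 7
byte 1=0x16: payload=0x16=22, contrib = 22<<7 = 2816; acc -> 2934, shift -> 14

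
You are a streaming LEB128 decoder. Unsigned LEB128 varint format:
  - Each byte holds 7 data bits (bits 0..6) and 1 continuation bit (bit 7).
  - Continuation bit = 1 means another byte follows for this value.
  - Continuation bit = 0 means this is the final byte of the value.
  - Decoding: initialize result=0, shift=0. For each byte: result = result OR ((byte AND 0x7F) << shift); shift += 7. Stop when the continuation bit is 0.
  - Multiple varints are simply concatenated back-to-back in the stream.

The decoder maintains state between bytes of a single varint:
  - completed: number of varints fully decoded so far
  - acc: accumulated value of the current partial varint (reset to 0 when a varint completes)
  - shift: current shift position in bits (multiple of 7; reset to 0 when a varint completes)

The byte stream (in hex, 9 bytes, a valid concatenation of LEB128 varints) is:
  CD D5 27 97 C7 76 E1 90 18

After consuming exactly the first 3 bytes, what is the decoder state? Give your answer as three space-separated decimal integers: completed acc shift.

byte[0]=0xCD cont=1 payload=0x4D: acc |= 77<<0 -> completed=0 acc=77 shift=7
byte[1]=0xD5 cont=1 payload=0x55: acc |= 85<<7 -> completed=0 acc=10957 shift=14
byte[2]=0x27 cont=0 payload=0x27: varint #1 complete (value=649933); reset -> completed=1 acc=0 shift=0

Answer: 1 0 0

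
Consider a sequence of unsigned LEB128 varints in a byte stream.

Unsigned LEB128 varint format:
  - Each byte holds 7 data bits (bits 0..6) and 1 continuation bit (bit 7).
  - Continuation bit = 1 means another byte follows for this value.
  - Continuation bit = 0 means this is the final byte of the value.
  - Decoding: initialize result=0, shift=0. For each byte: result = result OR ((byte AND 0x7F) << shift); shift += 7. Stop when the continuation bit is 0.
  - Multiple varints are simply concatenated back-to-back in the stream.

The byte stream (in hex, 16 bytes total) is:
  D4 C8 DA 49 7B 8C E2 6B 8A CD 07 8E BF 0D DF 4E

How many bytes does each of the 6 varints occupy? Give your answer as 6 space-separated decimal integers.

  byte[0]=0xD4 cont=1 payload=0x54=84: acc |= 84<<0 -> acc=84 shift=7
  byte[1]=0xC8 cont=1 payload=0x48=72: acc |= 72<<7 -> acc=9300 shift=14
  byte[2]=0xDA cont=1 payload=0x5A=90: acc |= 90<<14 -> acc=1483860 shift=21
  byte[3]=0x49 cont=0 payload=0x49=73: acc |= 73<<21 -> acc=154575956 shift=28 [end]
Varint 1: bytes[0:4] = D4 C8 DA 49 -> value 154575956 (4 byte(s))
  byte[4]=0x7B cont=0 payload=0x7B=123: acc |= 123<<0 -> acc=123 shift=7 [end]
Varint 2: bytes[4:5] = 7B -> value 123 (1 byte(s))
  byte[5]=0x8C cont=1 payload=0x0C=12: acc |= 12<<0 -> acc=12 shift=7
  byte[6]=0xE2 cont=1 payload=0x62=98: acc |= 98<<7 -> acc=12556 shift=14
  byte[7]=0x6B cont=0 payload=0x6B=107: acc |= 107<<14 -> acc=1765644 shift=21 [end]
Varint 3: bytes[5:8] = 8C E2 6B -> value 1765644 (3 byte(s))
  byte[8]=0x8A cont=1 payload=0x0A=10: acc |= 10<<0 -> acc=10 shift=7
  byte[9]=0xCD cont=1 payload=0x4D=77: acc |= 77<<7 -> acc=9866 shift=14
  byte[10]=0x07 cont=0 payload=0x07=7: acc |= 7<<14 -> acc=124554 shift=21 [end]
Varint 4: bytes[8:11] = 8A CD 07 -> value 124554 (3 byte(s))
  byte[11]=0x8E cont=1 payload=0x0E=14: acc |= 14<<0 -> acc=14 shift=7
  byte[12]=0xBF cont=1 payload=0x3F=63: acc |= 63<<7 -> acc=8078 shift=14
  byte[13]=0x0D cont=0 payload=0x0D=13: acc |= 13<<14 -> acc=221070 shift=21 [end]
Varint 5: bytes[11:14] = 8E BF 0D -> value 221070 (3 byte(s))
  byte[14]=0xDF cont=1 payload=0x5F=95: acc |= 95<<0 -> acc=95 shift=7
  byte[15]=0x4E cont=0 payload=0x4E=78: acc |= 78<<7 -> acc=10079 shift=14 [end]
Varint 6: bytes[14:16] = DF 4E -> value 10079 (2 byte(s))

Answer: 4 1 3 3 3 2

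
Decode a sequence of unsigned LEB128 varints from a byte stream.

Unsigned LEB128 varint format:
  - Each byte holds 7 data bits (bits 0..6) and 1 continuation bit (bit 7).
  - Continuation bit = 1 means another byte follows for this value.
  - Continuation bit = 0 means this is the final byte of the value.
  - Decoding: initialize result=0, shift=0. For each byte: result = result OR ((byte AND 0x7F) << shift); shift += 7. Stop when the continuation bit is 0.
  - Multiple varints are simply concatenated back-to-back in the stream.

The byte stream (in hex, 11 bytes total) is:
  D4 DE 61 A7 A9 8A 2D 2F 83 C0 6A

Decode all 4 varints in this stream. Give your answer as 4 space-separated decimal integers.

Answer: 1601364 94540967 47 1744899

Derivation:
  byte[0]=0xD4 cont=1 payload=0x54=84: acc |= 84<<0 -> acc=84 shift=7
  byte[1]=0xDE cont=1 payload=0x5E=94: acc |= 94<<7 -> acc=12116 shift=14
  byte[2]=0x61 cont=0 payload=0x61=97: acc |= 97<<14 -> acc=1601364 shift=21 [end]
Varint 1: bytes[0:3] = D4 DE 61 -> value 1601364 (3 byte(s))
  byte[3]=0xA7 cont=1 payload=0x27=39: acc |= 39<<0 -> acc=39 shift=7
  byte[4]=0xA9 cont=1 payload=0x29=41: acc |= 41<<7 -> acc=5287 shift=14
  byte[5]=0x8A cont=1 payload=0x0A=10: acc |= 10<<14 -> acc=169127 shift=21
  byte[6]=0x2D cont=0 payload=0x2D=45: acc |= 45<<21 -> acc=94540967 shift=28 [end]
Varint 2: bytes[3:7] = A7 A9 8A 2D -> value 94540967 (4 byte(s))
  byte[7]=0x2F cont=0 payload=0x2F=47: acc |= 47<<0 -> acc=47 shift=7 [end]
Varint 3: bytes[7:8] = 2F -> value 47 (1 byte(s))
  byte[8]=0x83 cont=1 payload=0x03=3: acc |= 3<<0 -> acc=3 shift=7
  byte[9]=0xC0 cont=1 payload=0x40=64: acc |= 64<<7 -> acc=8195 shift=14
  byte[10]=0x6A cont=0 payload=0x6A=106: acc |= 106<<14 -> acc=1744899 shift=21 [end]
Varint 4: bytes[8:11] = 83 C0 6A -> value 1744899 (3 byte(s))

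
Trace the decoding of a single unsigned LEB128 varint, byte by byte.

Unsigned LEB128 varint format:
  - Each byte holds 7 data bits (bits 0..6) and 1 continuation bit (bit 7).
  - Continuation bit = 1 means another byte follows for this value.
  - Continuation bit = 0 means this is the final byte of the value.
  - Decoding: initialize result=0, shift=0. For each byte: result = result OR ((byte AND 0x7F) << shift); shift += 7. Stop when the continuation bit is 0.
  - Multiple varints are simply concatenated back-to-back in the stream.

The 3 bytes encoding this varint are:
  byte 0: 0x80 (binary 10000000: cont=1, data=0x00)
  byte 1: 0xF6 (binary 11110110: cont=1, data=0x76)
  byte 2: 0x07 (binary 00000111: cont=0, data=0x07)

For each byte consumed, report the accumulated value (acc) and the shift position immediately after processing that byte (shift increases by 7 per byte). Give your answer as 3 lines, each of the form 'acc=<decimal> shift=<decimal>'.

byte 0=0x80: payload=0x00=0, contrib = 0<<0 = 0; acc -> 0, shift -> 7
byte 1=0xF6: payload=0x76=118, contrib = 118<<7 = 15104; acc -> 15104, shift -> 14
byte 2=0x07: payload=0x07=7, contrib = 7<<14 = 114688; acc -> 129792, shift -> 21

Answer: acc=0 shift=7
acc=15104 shift=14
acc=129792 shift=21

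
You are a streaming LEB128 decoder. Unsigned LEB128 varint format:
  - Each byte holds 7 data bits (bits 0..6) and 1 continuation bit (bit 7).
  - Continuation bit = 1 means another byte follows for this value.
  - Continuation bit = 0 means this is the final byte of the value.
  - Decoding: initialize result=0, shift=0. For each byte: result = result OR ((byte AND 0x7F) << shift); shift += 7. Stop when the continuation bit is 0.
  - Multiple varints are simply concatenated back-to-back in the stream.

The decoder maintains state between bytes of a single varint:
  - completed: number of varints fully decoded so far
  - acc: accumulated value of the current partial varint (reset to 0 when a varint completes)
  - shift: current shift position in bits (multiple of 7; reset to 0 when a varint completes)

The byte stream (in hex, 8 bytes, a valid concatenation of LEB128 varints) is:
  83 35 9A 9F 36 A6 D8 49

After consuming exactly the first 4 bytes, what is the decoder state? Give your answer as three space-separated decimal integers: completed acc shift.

Answer: 1 3994 14

Derivation:
byte[0]=0x83 cont=1 payload=0x03: acc |= 3<<0 -> completed=0 acc=3 shift=7
byte[1]=0x35 cont=0 payload=0x35: varint #1 complete (value=6787); reset -> completed=1 acc=0 shift=0
byte[2]=0x9A cont=1 payload=0x1A: acc |= 26<<0 -> completed=1 acc=26 shift=7
byte[3]=0x9F cont=1 payload=0x1F: acc |= 31<<7 -> completed=1 acc=3994 shift=14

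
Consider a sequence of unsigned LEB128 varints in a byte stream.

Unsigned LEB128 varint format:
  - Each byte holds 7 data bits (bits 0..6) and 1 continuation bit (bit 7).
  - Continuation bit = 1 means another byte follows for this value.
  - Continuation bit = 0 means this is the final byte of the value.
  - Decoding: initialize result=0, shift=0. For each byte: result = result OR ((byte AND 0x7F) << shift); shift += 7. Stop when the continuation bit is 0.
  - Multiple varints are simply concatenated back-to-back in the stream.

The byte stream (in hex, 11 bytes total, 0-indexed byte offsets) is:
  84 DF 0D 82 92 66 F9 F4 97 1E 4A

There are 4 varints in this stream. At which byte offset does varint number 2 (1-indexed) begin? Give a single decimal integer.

Answer: 3

Derivation:
  byte[0]=0x84 cont=1 payload=0x04=4: acc |= 4<<0 -> acc=4 shift=7
  byte[1]=0xDF cont=1 payload=0x5F=95: acc |= 95<<7 -> acc=12164 shift=14
  byte[2]=0x0D cont=0 payload=0x0D=13: acc |= 13<<14 -> acc=225156 shift=21 [end]
Varint 1: bytes[0:3] = 84 DF 0D -> value 225156 (3 byte(s))
  byte[3]=0x82 cont=1 payload=0x02=2: acc |= 2<<0 -> acc=2 shift=7
  byte[4]=0x92 cont=1 payload=0x12=18: acc |= 18<<7 -> acc=2306 shift=14
  byte[5]=0x66 cont=0 payload=0x66=102: acc |= 102<<14 -> acc=1673474 shift=21 [end]
Varint 2: bytes[3:6] = 82 92 66 -> value 1673474 (3 byte(s))
  byte[6]=0xF9 cont=1 payload=0x79=121: acc |= 121<<0 -> acc=121 shift=7
  byte[7]=0xF4 cont=1 payload=0x74=116: acc |= 116<<7 -> acc=14969 shift=14
  byte[8]=0x97 cont=1 payload=0x17=23: acc |= 23<<14 -> acc=391801 shift=21
  byte[9]=0x1E cont=0 payload=0x1E=30: acc |= 30<<21 -> acc=63306361 shift=28 [end]
Varint 3: bytes[6:10] = F9 F4 97 1E -> value 63306361 (4 byte(s))
  byte[10]=0x4A cont=0 payload=0x4A=74: acc |= 74<<0 -> acc=74 shift=7 [end]
Varint 4: bytes[10:11] = 4A -> value 74 (1 byte(s))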